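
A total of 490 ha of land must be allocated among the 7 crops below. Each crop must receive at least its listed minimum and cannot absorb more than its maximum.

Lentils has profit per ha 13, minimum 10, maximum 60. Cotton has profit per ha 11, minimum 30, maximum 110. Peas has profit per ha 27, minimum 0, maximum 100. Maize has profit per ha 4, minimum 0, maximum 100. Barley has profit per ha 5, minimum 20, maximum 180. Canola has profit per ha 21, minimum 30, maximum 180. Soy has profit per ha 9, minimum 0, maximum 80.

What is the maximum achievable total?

Meeting every minimum uses 10+30+0+0+20+30+0 = 90 ha, leaving 400.
Rank by profit per ha: Peas 27 > Canola 21 > Lentils 13 > Cotton 11 > Soy 9 > Barley 5 > Maize 4.
Give Peas 100 more to hit its cap of 100 ; 300 left.
Canola: +150 to 180 (cap) ; 150 left.
Lentils: +50 to 60 (cap) ; 100 left.
Cotton: +80 to 110 (cap) ; 20 left.
Soy has room for 80 more but only 20 remain, so it gets 20.
Total = 13×60 + 11×110 + 27×100 + 5×20 + 21×180 + 9×20 = 8750.

8750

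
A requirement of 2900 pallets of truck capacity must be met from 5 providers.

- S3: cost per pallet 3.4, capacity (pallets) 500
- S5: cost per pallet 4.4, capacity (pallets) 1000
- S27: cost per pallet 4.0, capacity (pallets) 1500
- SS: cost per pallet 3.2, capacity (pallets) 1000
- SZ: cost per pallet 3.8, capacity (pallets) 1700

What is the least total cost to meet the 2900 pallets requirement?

Use providers in increasing cost order.
SS (3.2): use full 1000 — 1900 pallets to go.
Take 500 from S3 at 3.4 — need 1400 more.
SZ at 3.8: take 1400 of its 1700 — requirement met.
S27, S5: unused.
Cost = 1000×3.2 + 500×3.4 + 1400×3.8 = 10220.

10220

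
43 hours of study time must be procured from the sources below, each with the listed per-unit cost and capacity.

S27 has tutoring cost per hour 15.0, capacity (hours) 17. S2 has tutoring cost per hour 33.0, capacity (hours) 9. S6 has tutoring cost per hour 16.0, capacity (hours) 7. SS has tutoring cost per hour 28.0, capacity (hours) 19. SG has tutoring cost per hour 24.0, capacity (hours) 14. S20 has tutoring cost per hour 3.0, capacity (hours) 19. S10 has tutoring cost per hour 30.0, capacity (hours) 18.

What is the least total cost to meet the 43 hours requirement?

Cheapest first:
Take 19 from S20 at 3.0 ; need 24 more.
S27 (15.0): use full 17 ; 7 hours to go.
Take 7 from S6 at 16.0 ; need 0 more.
SG, SS, S10, S2: unused.
Cost = 19×3.0 + 17×15.0 + 7×16.0 = 424.

424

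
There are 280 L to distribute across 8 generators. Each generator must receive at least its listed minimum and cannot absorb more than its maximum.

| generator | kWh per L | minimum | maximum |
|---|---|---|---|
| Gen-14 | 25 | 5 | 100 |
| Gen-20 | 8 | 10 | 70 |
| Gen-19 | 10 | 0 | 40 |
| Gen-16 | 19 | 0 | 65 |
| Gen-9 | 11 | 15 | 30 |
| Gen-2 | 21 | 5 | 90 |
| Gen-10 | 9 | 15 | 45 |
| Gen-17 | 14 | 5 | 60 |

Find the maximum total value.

Meeting every minimum uses 5+10+0+0+15+5+15+5 = 55 L, leaving 225.
Rank by kWh per L: Gen-14 25 > Gen-2 21 > Gen-16 19 > Gen-17 14 > Gen-9 11 > Gen-19 10 > Gen-10 9 > Gen-20 8.
Gen-14: +95 to 100 (cap) — 130 left.
Gen-2 takes 85 more to reach its cap of 90 — 45 left.
Only 45 left; Gen-16 takes them to reach 45.
Total = 25×100 + 8×10 + 19×45 + 11×15 + 21×90 + 9×15 + 14×5 = 5695.

5695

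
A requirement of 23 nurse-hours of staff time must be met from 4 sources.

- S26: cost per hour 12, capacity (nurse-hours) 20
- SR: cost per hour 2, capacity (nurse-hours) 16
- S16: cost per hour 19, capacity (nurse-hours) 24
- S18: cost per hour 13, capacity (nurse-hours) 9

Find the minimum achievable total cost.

Cheapest first:
SR at 2: take all 16 nurse-hours — 7 still needed.
S26 (12): take the remaining 7 — done.
S18, S16: unused.
Cost = 16×2 + 7×12 = 116.

116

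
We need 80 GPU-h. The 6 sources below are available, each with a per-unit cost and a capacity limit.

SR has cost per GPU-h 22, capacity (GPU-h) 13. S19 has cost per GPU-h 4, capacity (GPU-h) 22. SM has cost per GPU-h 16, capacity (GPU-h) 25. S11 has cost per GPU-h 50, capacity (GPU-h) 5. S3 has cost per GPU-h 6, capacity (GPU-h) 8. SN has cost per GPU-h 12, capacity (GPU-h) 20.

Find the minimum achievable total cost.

Fill from the cheapest source first.
S19 at 4: take all 22 GPU-h → 58 still needed.
S3 at 6: take all 8 GPU-h → 50 still needed.
SN (12): use full 20 → 30 GPU-h to go.
SM (16): use full 25 → 5 GPU-h to go.
SR (22): take the remaining 5 → done.
S11: unused.
Cost = 22×4 + 8×6 + 20×12 + 25×16 + 5×22 = 886.

886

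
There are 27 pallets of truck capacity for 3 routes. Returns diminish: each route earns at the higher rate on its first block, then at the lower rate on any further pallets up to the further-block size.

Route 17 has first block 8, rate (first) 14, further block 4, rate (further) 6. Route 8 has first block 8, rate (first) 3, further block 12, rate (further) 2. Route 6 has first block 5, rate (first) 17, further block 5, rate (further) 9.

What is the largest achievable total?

281

Rank every tier by rate: Route 6/tier1 17 > Route 17/tier1 14 > Route 6/tier2 9 > Route 17/tier2 6 > Route 8/tier1 3 > Route 8/tier2 2.
Fill Route 6 tier1 block (5 at 17) — 22 left.
Route 17/tier1 (14): +8 — 14 left.
Fill Route 6 tier2 block (5 at 9) — 9 left.
Route 17 tier2 at 6: fill all 4 — 5 left.
Route 8 tier1 at 3: only 5 left, fill 5.
Total = 17×5 + 14×8 + 9×5 + 6×4 + 3×5 = 281.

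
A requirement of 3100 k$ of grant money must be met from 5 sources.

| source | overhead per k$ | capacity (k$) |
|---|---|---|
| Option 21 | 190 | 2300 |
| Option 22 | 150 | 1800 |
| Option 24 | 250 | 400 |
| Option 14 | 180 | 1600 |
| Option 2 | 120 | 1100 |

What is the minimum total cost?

438000

Fill from the cheapest source first.
Option 2 at 120: take all 1100 k$ ; 2000 still needed.
Take 1800 from Option 22 at 150 ; need 200 more.
Option 14 (180): take the remaining 200 ; done.
Option 21, Option 24: unused.
Cost = 1100×120 + 1800×150 + 200×180 = 438000.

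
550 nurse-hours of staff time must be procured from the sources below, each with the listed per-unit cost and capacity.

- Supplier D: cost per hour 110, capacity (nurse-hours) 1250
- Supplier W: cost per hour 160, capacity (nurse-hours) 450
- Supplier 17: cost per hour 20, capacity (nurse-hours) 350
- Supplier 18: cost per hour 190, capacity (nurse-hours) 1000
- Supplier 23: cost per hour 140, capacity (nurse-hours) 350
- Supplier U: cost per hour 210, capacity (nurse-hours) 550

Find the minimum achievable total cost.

Cheapest first:
Take 350 from Supplier 17 at 20 ; need 200 more.
Supplier D at 110: take 200 of its 1250 ; requirement met.
Supplier 23, Supplier W, Supplier 18, Supplier U: unused.
Cost = 350×20 + 200×110 = 29000.

29000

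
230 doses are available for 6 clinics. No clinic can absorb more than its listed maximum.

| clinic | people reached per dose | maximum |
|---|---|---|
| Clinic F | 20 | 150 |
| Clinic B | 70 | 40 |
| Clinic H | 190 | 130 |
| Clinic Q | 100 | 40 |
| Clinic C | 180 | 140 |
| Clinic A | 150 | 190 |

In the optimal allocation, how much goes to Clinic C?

100

Order the clinics by people reached per dose: Clinic H 190 > Clinic C 180 > Clinic A 150 > Clinic Q 100 > Clinic B 70 > Clinic F 20.
Clinic H takes 130 to reach its cap of 130 ; 100 left.
Clinic C has room for 140 but only 100 remain, so it gets 100.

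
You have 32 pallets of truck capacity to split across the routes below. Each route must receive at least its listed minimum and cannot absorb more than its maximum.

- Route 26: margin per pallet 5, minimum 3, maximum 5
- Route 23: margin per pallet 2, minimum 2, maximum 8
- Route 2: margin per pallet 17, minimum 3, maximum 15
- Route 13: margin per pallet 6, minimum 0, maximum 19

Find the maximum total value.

Meeting every minimum uses 3+2+3+0 = 8 pallets, leaving 24.
Order the routes by margin per pallet: Route 2 17 > Route 13 6 > Route 26 5 > Route 23 2.
Route 2 takes 12 more to reach its cap of 15 — 12 left.
Only 12 left; Route 13 takes them to reach 12.
Total = 5×3 + 2×2 + 17×15 + 6×12 = 346.

346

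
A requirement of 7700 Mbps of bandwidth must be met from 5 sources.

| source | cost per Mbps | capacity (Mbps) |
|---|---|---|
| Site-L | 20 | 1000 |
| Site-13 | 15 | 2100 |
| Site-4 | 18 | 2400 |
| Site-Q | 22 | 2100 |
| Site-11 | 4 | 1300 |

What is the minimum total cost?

Cheapest first:
Take 1300 from Site-11 at 4 → need 6400 more.
Site-13 at 15: take all 2100 Mbps → 4300 still needed.
Site-4 (18): use full 2400 → 1900 Mbps to go.
Site-L (20): use full 1000 → 900 Mbps to go.
Site-Q (22): take the remaining 900 → done.
Cost = 1300×4 + 2100×15 + 2400×18 + 1000×20 + 900×22 = 119700.

119700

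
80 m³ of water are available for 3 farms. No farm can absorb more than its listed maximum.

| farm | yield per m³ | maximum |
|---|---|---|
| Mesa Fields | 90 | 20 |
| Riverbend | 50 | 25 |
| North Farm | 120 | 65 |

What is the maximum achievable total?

9150

Order the farms by yield per m³: North Farm 120 > Mesa Fields 90 > Riverbend 50.
Give North Farm 65 to hit its cap of 65 — 15 left.
Mesa Fields: +15 (room for 20) → 15. Pool exhausted.
Total = 90×15 + 120×65 = 9150.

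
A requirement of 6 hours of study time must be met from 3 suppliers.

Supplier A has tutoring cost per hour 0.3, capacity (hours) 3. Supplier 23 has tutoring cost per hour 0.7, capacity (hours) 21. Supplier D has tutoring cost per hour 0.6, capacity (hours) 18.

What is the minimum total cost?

2.7

Use suppliers in increasing cost order.
Take 3 from Supplier A at 0.3 → need 3 more.
Supplier D at 0.6: take 3 of its 18 → requirement met.
Supplier 23: unused.
Cost = 3×0.3 + 3×0.6 = 2.7.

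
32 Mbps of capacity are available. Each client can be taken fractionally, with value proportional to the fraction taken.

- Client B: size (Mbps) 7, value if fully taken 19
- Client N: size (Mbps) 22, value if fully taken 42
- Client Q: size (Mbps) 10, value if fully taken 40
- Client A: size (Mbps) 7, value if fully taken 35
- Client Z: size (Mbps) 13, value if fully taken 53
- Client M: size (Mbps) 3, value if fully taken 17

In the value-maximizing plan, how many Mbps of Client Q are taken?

9

Rank by value-to-size ratio: Client M 17/3≈5.67, Client A 35/7≈5, Client Z 53/13≈4.08, Client Q 40/10≈4, Client B 19/7≈2.71, Client N 42/22≈1.91.
Take all of Client M (3 Mbps, value 17) — 29 Mbps left.
All 7 Mbps of Client A fit (value 35) — 22 remain.
Take all of Client Z (13 Mbps, value 53) — 9 Mbps left.
Only 9 Mbps remain; take 9/10 of Client Q for value 40×9/10 = 36.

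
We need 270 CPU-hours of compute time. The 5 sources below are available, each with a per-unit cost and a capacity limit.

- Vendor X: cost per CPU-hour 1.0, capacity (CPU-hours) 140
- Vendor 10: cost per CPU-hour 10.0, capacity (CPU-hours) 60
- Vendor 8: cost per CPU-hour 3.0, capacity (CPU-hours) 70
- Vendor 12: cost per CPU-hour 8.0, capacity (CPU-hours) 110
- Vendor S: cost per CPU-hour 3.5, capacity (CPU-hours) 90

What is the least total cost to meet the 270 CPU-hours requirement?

560

Fill from the cheapest source first.
Vendor X (1.0): use full 140 ; 130 CPU-hours to go.
Vendor 8 at 3.0: take all 70 CPU-hours ; 60 still needed.
Take 60 from Vendor S at 3.5 to finish.
Vendor 12, Vendor 10: unused.
Cost = 140×1.0 + 70×3.0 + 60×3.5 = 560.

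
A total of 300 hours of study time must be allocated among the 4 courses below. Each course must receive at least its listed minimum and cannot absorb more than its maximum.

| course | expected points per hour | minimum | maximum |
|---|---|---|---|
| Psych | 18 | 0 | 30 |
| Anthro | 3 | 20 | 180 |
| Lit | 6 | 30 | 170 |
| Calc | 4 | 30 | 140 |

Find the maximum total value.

1940

Meeting every minimum uses 0+20+30+30 = 80 hours, leaving 220.
Rank by expected points per hour: Psych 18 > Lit 6 > Calc 4 > Anthro 3.
Psych takes 30 more to reach its cap of 30 — 190 left.
Lit: +140 to 170 (cap) — 50 left.
Calc has room for 110 more but only 50 remain, so it gets 80.
Total = 18×30 + 3×20 + 6×170 + 4×80 = 1940.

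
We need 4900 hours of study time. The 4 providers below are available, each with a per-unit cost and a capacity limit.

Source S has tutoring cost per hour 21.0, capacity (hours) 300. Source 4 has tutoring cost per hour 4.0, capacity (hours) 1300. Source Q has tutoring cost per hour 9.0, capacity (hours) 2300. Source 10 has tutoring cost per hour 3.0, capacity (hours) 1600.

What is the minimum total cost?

28000

Fill from the cheapest provider first.
Take 1600 from Source 10 at 3.0 ; need 3300 more.
Source 4 at 4.0: take all 1300 hours ; 2000 still needed.
Take 2000 from Source Q at 9.0 to finish.
Source S: unused.
Cost = 1600×3.0 + 1300×4.0 + 2000×9.0 = 28000.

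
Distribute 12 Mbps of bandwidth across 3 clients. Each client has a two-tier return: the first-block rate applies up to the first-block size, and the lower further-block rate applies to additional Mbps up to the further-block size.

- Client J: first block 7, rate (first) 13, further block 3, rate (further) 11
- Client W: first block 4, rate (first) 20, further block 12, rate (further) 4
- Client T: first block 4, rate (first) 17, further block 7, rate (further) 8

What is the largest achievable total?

Rank every tier by rate: Client W/T1 20 > Client T/T1 17 > Client J/T1 13 > Client J/T2 11 > Client T/T2 8 > Client W/T2 4.
Fill Client W T1 block (4 at 20) — 8 left.
Fill Client T T1 block (4 at 17) — 4 left.
4 remain; put them into Client J T1 at 13.
Total = 20×4 + 17×4 + 13×4 = 200.

200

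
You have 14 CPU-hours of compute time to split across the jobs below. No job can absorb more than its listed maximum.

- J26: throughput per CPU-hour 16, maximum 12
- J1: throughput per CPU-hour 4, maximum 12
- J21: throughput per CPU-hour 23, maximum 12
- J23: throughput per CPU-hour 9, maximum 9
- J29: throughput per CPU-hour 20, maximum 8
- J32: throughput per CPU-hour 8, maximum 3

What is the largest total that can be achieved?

316

Highest throughput per CPU-hour first: J21 23 > J29 20 > J26 16 > J23 9 > J32 8 > J1 4.
Give J21 12 to hit its cap of 12 ; 2 left.
Only 2 left; J29 takes them to reach 2.
Total = 23×12 + 20×2 = 316.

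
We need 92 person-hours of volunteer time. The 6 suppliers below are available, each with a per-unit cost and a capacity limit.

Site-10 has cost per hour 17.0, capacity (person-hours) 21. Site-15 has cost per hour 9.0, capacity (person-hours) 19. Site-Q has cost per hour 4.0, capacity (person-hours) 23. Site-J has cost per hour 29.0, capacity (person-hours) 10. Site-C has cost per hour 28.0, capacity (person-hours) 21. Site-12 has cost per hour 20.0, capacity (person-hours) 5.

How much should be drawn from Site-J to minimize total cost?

3

Use suppliers in increasing cost order.
Take 23 from Site-Q at 4.0 — need 69 more.
Take 19 from Site-15 at 9.0 — need 50 more.
Site-10 at 17.0: take all 21 person-hours — 29 still needed.
Site-12 (20.0): use full 5 — 24 person-hours to go.
Take 21 from Site-C at 28.0 — need 3 more.
Take 3 from Site-J at 29.0 to finish.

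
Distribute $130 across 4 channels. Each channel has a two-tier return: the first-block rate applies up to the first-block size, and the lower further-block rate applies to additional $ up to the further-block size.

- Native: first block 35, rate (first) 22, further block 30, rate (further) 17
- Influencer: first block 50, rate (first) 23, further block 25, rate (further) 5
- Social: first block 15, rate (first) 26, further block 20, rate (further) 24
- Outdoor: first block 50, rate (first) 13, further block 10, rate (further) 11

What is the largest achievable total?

2960

Treat each block as its own option and order by rate: Social/first 26 > Social/second 24 > Influencer/first 23 > Native/first 22 > Native/second 17 > Outdoor/first 13 > Outdoor/second 11 > Influencer/second 5.
Social first at 26: fill all 15 ; 115 left.
Social/second (24): +20 ; 95 left.
Influencer/first (23): +50 ; 45 left.
Native/first (22): +35 ; 10 left.
Native/second: +10 of 30 at 17; pool empty.
Total = 26×15 + 24×20 + 23×50 + 22×35 + 17×10 = 2960.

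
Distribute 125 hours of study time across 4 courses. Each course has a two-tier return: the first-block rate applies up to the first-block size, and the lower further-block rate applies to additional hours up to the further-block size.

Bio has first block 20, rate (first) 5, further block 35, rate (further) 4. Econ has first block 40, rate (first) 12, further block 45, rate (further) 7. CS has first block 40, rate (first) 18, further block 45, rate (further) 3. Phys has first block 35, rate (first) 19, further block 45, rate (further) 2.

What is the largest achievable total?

Order all 8 blocks by rate: Phys/first 19 > CS/first 18 > Econ/first 12 > Econ/second 7 > Bio/first 5 > Bio/second 4 > CS/second 3 > Phys/second 2.
Phys first at 19: fill all 35 ; 90 left.
Fill CS first block (40 at 18) ; 50 left.
Fill Econ first block (40 at 12) ; 10 left.
Econ/second: +10 of 45 at 7; pool empty.
Total = 19×35 + 18×40 + 12×40 + 7×10 = 1935.

1935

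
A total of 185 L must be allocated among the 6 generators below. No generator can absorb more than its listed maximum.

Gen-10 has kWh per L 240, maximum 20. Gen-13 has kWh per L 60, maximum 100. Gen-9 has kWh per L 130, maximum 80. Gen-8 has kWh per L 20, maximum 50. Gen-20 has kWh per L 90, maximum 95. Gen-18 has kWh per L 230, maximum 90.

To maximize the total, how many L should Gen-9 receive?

75

Highest kWh per L first: Gen-10 240 > Gen-18 230 > Gen-9 130 > Gen-20 90 > Gen-13 60 > Gen-8 20.
Give Gen-10 20 to hit its cap of 20 ; 165 left.
Gen-18 takes 90 to reach its cap of 90 ; 75 left.
Gen-9 has room for 80 but only 75 remain, so it gets 75.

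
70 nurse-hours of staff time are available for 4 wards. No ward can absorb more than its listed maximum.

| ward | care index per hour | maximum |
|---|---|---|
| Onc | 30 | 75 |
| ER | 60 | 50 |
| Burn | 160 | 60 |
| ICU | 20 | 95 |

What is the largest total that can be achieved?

Order the wards by care index per hour: Burn 160 > ER 60 > Onc 30 > ICU 20.
Burn takes 60 to reach its cap of 60 → 10 left.
ER: +10 (room for 50) → 10. Pool exhausted.
Total = 60×10 + 160×60 = 10200.

10200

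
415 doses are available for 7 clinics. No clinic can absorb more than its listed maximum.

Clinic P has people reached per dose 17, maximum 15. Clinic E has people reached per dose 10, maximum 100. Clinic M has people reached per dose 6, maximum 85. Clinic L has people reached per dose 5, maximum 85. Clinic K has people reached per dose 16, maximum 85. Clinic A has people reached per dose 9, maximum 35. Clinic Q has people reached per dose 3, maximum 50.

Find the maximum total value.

Rank by people reached per dose: Clinic P 17 > Clinic K 16 > Clinic E 10 > Clinic A 9 > Clinic M 6 > Clinic L 5 > Clinic Q 3.
Clinic P: +15 to 15 (cap) ; 400 left.
Clinic K: +85 to 85 (cap) ; 315 left.
Clinic E: +100 to 100 (cap) ; 215 left.
Clinic A takes 35 to reach its cap of 35 ; 180 left.
Clinic M: +85 to 85 (cap) ; 95 left.
Clinic L takes 85 to reach its cap of 85 ; 10 left.
Only 10 left; Clinic Q takes them to reach 10.
Total = 17×15 + 10×100 + 6×85 + 5×85 + 16×85 + 9×35 + 3×10 = 3895.

3895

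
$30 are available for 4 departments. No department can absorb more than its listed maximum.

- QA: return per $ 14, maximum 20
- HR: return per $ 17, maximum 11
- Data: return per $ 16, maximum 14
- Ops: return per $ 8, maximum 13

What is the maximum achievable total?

Rank by return per $: HR 17 > Data 16 > QA 14 > Ops 8.
HR: +11 to 11 (cap) — 19 left.
Give Data 14 to hit its cap of 14 — 5 left.
Only 5 left; QA takes them to reach 5.
Total = 14×5 + 17×11 + 16×14 = 481.

481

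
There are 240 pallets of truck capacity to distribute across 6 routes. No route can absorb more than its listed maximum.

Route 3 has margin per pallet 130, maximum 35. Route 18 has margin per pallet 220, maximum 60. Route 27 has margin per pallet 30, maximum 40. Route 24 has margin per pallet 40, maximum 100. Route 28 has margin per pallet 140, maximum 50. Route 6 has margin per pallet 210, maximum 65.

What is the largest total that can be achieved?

Rank by margin per pallet: Route 18 220 > Route 6 210 > Route 28 140 > Route 3 130 > Route 24 40 > Route 27 30.
Give Route 18 60 to hit its cap of 60 → 180 left.
Give Route 6 65 to hit its cap of 65 → 115 left.
Route 28 takes 50 to reach its cap of 50 → 65 left.
Route 3 takes 35 to reach its cap of 35 → 30 left.
Route 24 has room for 100 but only 30 remain, so it gets 30.
Total = 130×35 + 220×60 + 40×30 + 140×50 + 210×65 = 39600.

39600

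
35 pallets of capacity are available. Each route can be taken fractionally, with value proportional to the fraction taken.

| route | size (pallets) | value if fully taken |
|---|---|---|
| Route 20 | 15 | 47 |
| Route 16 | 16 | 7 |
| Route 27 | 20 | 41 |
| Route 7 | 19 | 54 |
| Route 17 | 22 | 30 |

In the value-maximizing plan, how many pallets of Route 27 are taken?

1

Sort by value density: Route 20 47/15≈3.13, Route 7 54/19≈2.84, Route 27 41/20≈2.05, Route 17 30/22≈1.36, Route 16 7/16≈0.438.
All 15 pallets of Route 20 fit (value 47) — 20 remain.
Route 7: take in full, 19 pallets for value 54 — 1 left.
1 pallets left: a 1/20 share of Route 27 gives 41×1/20 = 2.05.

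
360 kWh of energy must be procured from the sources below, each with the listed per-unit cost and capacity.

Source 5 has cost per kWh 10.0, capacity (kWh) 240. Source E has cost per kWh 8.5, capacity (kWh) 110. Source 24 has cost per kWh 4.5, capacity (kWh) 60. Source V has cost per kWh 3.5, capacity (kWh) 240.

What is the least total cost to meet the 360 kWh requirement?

Use sources in increasing cost order.
Source V (3.5): use full 240 ; 120 kWh to go.
Source 24 at 4.5: take all 60 kWh ; 60 still needed.
Source E (8.5): take the remaining 60 ; done.
Source 5: unused.
Cost = 240×3.5 + 60×4.5 + 60×8.5 = 1620.

1620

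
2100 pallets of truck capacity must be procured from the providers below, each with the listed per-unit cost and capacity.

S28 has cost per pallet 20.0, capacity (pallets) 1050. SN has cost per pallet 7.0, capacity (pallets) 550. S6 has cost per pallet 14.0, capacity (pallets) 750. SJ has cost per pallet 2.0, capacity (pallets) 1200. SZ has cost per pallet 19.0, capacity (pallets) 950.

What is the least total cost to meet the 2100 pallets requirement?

Cheapest first:
Take 1200 from SJ at 2.0 → need 900 more.
Take 550 from SN at 7.0 → need 350 more.
S6 at 14.0: take 350 of its 750 → requirement met.
SZ, S28: unused.
Cost = 1200×2.0 + 550×7.0 + 350×14.0 = 11150.

11150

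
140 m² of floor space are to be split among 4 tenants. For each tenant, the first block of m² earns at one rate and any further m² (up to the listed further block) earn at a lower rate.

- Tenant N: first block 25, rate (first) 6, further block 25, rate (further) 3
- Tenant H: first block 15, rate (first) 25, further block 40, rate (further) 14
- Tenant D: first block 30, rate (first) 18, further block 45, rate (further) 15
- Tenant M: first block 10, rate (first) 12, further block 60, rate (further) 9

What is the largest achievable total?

Treat each block as its own option and order by rate: Tenant H/first 25 > Tenant D/first 18 > Tenant D/second 15 > Tenant H/second 14 > Tenant M/first 12 > Tenant M/second 9 > Tenant N/first 6 > Tenant N/second 3.
Fill Tenant H first block (15 at 25) — 125 left.
Tenant D/first (18): +30 — 95 left.
Tenant D second at 15: fill all 45 — 50 left.
Tenant H second at 14: fill all 40 — 10 left.
Fill Tenant M first block (10 at 12) — 0 left.
Total = 25×15 + 18×30 + 15×45 + 14×40 + 12×10 = 2270.

2270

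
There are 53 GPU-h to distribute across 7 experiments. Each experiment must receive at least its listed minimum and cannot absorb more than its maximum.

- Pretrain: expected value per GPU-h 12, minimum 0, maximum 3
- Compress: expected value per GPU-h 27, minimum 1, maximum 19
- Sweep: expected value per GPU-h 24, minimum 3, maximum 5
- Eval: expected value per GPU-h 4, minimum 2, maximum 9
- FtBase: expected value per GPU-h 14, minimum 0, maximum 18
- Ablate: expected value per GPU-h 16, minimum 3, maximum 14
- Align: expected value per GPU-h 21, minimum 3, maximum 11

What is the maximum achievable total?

Meeting every minimum uses 0+1+3+2+0+3+3 = 12 GPU-h, leaving 41.
Rank by expected value per GPU-h: Compress 27 > Sweep 24 > Align 21 > Ablate 16 > FtBase 14 > Pretrain 12 > Eval 4.
Compress: +18 to 19 (cap) → 23 left.
Sweep takes 2 more to reach its cap of 5 → 21 left.
Give Align 8 more to hit its cap of 11 → 13 left.
Ablate: +11 to 14 (cap) → 2 left.
Only 2 left; FtBase takes them to reach 2.
Total = 27×19 + 24×5 + 4×2 + 14×2 + 16×14 + 21×11 = 1124.

1124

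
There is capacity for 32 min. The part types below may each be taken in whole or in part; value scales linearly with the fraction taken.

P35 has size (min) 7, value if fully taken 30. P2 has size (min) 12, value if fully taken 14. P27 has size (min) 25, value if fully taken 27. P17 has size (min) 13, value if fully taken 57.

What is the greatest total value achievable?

Best value per unit of size first: P17 57/13≈4.38, P35 30/7≈4.29, P2 14/12≈1.17, P27 27/25≈1.08.
All 13 min of P17 fit (value 57) ; 19 remain.
P35: take in full, 7 min for value 30 ; 12 left.
P2: take in full, 12 min for value 14 ; 0 left.
Total value = 101.

101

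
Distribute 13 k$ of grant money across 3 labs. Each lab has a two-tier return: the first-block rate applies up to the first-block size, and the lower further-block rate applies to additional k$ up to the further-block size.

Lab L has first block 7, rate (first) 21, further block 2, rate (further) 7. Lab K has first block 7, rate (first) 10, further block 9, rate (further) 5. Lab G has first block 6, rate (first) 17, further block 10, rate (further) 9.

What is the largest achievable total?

249

Order all 6 blocks by rate: Lab L/tier1 21 > Lab G/tier1 17 > Lab K/tier1 10 > Lab G/tier2 9 > Lab L/tier2 7 > Lab K/tier2 5.
Fill Lab L tier1 block (7 at 21) → 6 left.
Lab G tier1 at 17: fill all 6 → 0 left.
Total = 21×7 + 17×6 = 249.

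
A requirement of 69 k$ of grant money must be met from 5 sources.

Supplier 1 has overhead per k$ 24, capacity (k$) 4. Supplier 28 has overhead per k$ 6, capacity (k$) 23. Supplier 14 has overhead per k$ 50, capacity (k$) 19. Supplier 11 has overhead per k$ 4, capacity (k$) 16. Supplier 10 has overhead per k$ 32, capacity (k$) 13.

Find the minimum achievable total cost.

1364

Use sources in increasing cost order.
Supplier 11 (4): use full 16 → 53 k$ to go.
Supplier 28 at 6: take all 23 k$ → 30 still needed.
Supplier 1 (24): use full 4 → 26 k$ to go.
Supplier 10 at 32: take all 13 k$ → 13 still needed.
Supplier 14 at 50: take 13 of its 19 → requirement met.
Cost = 16×4 + 23×6 + 4×24 + 13×32 + 13×50 = 1364.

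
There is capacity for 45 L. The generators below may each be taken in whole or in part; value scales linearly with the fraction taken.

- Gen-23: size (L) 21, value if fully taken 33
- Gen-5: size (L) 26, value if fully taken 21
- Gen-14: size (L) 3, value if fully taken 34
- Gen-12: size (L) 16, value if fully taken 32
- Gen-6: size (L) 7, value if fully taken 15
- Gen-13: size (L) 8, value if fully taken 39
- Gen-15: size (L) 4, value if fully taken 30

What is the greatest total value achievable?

161

Best value per unit of size first: Gen-14 34/3≈11.3, Gen-15 30/4≈7.5, Gen-13 39/8≈4.88, Gen-6 15/7≈2.14, Gen-12 32/16≈2, Gen-23 33/21≈1.57, Gen-5 21/26≈0.808.
Take all of Gen-14 (3 L, value 34) — 42 L left.
Gen-15: take in full, 4 L for value 30 — 38 left.
Take all of Gen-13 (8 L, value 39) — 30 L left.
All 7 L of Gen-6 fit (value 15) — 23 remain.
Gen-12: take in full, 16 L for value 32 — 7 left.
Only 7 L remain; take 7/21 of Gen-23 for value 33×7/21 = 11.
Total value = 161.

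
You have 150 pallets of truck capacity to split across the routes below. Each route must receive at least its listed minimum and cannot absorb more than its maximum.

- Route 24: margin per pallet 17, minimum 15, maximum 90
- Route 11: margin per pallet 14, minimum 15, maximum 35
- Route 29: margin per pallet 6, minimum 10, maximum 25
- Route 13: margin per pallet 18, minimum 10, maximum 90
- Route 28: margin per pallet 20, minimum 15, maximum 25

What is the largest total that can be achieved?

2555

Meeting every minimum uses 15+15+10+10+15 = 65 pallets, leaving 85.
Rank by margin per pallet: Route 28 20 > Route 13 18 > Route 24 17 > Route 11 14 > Route 29 6.
Give Route 28 10 more to hit its cap of 25 ; 75 left.
Only 75 left; Route 13 takes them to reach 85.
Total = 17×15 + 14×15 + 6×10 + 18×85 + 20×25 = 2555.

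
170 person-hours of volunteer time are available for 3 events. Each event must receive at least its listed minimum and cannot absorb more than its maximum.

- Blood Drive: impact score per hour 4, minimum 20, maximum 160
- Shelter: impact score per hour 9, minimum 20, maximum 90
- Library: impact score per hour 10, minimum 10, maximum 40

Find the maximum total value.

Meeting every minimum uses 20+20+10 = 50 person-hours, leaving 120.
Highest impact score per hour first: Library 10 > Shelter 9 > Blood Drive 4.
Library: +30 to 40 (cap) — 90 left.
Shelter takes 70 more to reach its cap of 90 — 20 left.
Blood Drive: +20 (room for 140) → 40. Pool exhausted.
Total = 4×40 + 9×90 + 10×40 = 1370.

1370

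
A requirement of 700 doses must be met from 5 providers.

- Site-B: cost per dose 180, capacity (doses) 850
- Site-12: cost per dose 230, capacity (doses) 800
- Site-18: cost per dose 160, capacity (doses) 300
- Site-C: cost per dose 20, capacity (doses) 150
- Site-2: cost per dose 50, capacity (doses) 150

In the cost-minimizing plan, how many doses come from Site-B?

100

Fill from the cheapest provider first.
Take 150 from Site-C at 20 ; need 550 more.
Take 150 from Site-2 at 50 ; need 400 more.
Site-18 at 160: take all 300 doses ; 100 still needed.
Take 100 from Site-B at 180 to finish.
Site-12: unused.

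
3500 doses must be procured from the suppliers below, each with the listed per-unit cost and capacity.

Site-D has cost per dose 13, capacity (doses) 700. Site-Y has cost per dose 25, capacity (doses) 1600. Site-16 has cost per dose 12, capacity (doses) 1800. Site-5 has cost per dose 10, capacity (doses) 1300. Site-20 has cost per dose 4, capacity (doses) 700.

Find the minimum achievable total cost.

33800

Use suppliers in increasing cost order.
Site-20 at 4: take all 700 doses ; 2800 still needed.
Take 1300 from Site-5 at 10 ; need 1500 more.
Site-16 (12): take the remaining 1500 ; done.
Site-D, Site-Y: unused.
Cost = 700×4 + 1300×10 + 1500×12 = 33800.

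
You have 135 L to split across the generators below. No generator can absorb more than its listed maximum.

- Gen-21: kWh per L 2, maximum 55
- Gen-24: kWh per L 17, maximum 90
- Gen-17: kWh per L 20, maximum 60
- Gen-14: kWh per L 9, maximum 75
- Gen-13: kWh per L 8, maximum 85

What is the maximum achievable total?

2475

Rank by kWh per L: Gen-17 20 > Gen-24 17 > Gen-14 9 > Gen-13 8 > Gen-21 2.
Gen-17: +60 to 60 (cap) → 75 left.
Gen-24: +75 (room for 90) → 75. Pool exhausted.
Total = 17×75 + 20×60 = 2475.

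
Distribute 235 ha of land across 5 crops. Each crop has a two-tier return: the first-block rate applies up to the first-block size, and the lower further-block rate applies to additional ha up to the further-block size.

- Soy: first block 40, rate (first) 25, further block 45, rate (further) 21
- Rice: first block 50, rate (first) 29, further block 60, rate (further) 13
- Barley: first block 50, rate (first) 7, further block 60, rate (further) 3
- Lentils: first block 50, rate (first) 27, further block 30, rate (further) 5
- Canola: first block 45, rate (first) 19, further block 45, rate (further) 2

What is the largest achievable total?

5665

Order all 10 blocks by rate: Rice/first 29 > Lentils/first 27 > Soy/first 25 > Soy/second 21 > Canola/first 19 > Rice/second 13 > Barley/first 7 > Lentils/second 5 > Barley/second 3 > Canola/second 2.
Fill Rice first block (50 at 29) → 185 left.
Lentils first at 27: fill all 50 → 135 left.
Soy first at 25: fill all 40 → 95 left.
Fill Soy second block (45 at 21) → 50 left.
Canola first at 19: fill all 45 → 5 left.
Rice second at 13: only 5 left, fill 5.
Total = 29×50 + 27×50 + 25×40 + 21×45 + 19×45 + 13×5 = 5665.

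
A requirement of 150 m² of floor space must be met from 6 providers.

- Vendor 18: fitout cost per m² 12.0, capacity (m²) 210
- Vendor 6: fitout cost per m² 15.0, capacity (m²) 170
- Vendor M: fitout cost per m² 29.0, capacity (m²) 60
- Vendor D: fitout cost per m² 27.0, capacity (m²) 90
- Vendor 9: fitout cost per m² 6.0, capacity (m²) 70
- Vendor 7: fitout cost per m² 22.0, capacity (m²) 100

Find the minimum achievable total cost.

1380

Cheapest first:
Vendor 9 at 6.0: take all 70 m² ; 80 still needed.
Vendor 18 at 12.0: take 80 of its 210 ; requirement met.
Vendor 6, Vendor 7, Vendor D, Vendor M: unused.
Cost = 70×6.0 + 80×12.0 = 1380.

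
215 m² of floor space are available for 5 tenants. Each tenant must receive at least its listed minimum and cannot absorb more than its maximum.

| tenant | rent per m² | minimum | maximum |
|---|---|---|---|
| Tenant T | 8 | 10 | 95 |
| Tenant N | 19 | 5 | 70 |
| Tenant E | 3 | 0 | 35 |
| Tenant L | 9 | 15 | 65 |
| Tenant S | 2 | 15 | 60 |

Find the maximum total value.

Meeting every minimum uses 10+5+0+15+15 = 45 m², leaving 170.
Rank by rent per m²: Tenant N 19 > Tenant L 9 > Tenant T 8 > Tenant E 3 > Tenant S 2.
Give Tenant N 65 more to hit its cap of 70 → 105 left.
Tenant L: +50 to 65 (cap) → 55 left.
Tenant T has room for 85 more but only 55 remain, so it gets 65.
Total = 8×65 + 19×70 + 9×65 + 2×15 = 2465.

2465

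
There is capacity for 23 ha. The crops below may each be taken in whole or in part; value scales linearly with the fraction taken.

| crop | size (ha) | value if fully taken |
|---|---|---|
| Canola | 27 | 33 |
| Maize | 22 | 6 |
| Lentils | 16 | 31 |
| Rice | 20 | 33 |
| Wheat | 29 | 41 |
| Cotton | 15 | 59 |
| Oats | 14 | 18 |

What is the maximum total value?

Best value per unit of size first: Cotton 59/15≈3.93, Lentils 31/16≈1.94, Rice 33/20≈1.65, Wheat 41/29≈1.41, Oats 18/14≈1.29, Canola 33/27≈1.22, Maize 6/22≈0.273.
Take all of Cotton (15 ha, value 59) → 8 ha left.
8 ha left: a 8/16 share of Lentils gives 31×8/16 = 15.5.
Total value = 74.5.

74.5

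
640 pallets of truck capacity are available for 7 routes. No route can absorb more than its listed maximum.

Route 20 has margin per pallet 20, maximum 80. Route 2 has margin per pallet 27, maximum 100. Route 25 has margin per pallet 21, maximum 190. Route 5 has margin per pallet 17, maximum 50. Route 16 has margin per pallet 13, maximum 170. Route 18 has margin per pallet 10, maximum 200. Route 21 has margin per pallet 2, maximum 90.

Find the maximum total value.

11850

Highest margin per pallet first: Route 2 27 > Route 25 21 > Route 20 20 > Route 5 17 > Route 16 13 > Route 18 10 > Route 21 2.
Route 2 takes 100 to reach its cap of 100 ; 540 left.
Route 25: +190 to 190 (cap) ; 350 left.
Route 20 takes 80 to reach its cap of 80 ; 270 left.
Give Route 5 50 to hit its cap of 50 ; 220 left.
Route 16 takes 170 to reach its cap of 170 ; 50 left.
Route 18: +50 (room for 200) → 50. Pool exhausted.
Total = 20×80 + 27×100 + 21×190 + 17×50 + 13×170 + 10×50 = 11850.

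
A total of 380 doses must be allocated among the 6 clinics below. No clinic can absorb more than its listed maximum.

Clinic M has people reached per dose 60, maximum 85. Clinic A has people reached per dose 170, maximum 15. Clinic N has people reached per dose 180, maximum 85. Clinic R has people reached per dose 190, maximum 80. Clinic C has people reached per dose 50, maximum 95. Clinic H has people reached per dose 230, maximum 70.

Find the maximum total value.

Highest people reached per dose first: Clinic H 230 > Clinic R 190 > Clinic N 180 > Clinic A 170 > Clinic M 60 > Clinic C 50.
Clinic H takes 70 to reach its cap of 70 → 310 left.
Clinic R: +80 to 80 (cap) → 230 left.
Clinic N takes 85 to reach its cap of 85 → 145 left.
Clinic A: +15 to 15 (cap) → 130 left.
Give Clinic M 85 to hit its cap of 85 → 45 left.
Only 45 left; Clinic C takes them to reach 45.
Total = 60×85 + 170×15 + 180×85 + 190×80 + 50×45 + 230×70 = 56500.

56500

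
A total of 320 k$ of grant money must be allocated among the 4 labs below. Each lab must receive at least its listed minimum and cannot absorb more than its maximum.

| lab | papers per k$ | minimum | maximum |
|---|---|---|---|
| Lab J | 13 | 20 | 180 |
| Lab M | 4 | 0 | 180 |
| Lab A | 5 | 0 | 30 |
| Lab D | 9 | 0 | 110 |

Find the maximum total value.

3480

Meeting every minimum uses 20+0+0+0 = 20 k$, leaving 300.
Highest papers per k$ first: Lab J 13 > Lab D 9 > Lab A 5 > Lab M 4.
Lab J takes 160 more to reach its cap of 180 → 140 left.
Lab D takes 110 more to reach its cap of 110 → 30 left.
Lab A: +30 to 30 (cap) → 0 left.
Total = 13×180 + 5×30 + 9×110 = 3480.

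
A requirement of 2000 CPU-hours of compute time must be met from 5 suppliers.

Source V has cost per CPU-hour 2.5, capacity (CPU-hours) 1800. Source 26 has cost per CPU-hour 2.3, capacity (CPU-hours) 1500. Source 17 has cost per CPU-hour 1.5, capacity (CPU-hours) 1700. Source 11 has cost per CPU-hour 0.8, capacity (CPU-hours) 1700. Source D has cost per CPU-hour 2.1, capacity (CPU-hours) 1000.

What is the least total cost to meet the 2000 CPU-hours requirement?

Cheapest first:
Take 1700 from Source 11 at 0.8 — need 300 more.
Source 17 at 1.5: take 300 of its 1700 — requirement met.
Source D, Source 26, Source V: unused.
Cost = 1700×0.8 + 300×1.5 = 1810.

1810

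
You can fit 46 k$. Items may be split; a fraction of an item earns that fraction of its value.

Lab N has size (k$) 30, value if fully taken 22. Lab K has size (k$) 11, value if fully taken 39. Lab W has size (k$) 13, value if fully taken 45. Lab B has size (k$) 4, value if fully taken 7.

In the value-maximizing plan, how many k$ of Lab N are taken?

18

Best value per unit of size first: Lab K 39/11≈3.55, Lab W 45/13≈3.46, Lab B 7/4≈1.75, Lab N 22/30≈0.733.
Lab K: take in full, 11 k$ for value 39 → 35 left.
All 13 k$ of Lab W fit (value 45) → 22 remain.
Take all of Lab B (4 k$, value 7) → 18 k$ left.
18 k$ left: a 18/30 share of Lab N gives 22×18/30 = 13.2.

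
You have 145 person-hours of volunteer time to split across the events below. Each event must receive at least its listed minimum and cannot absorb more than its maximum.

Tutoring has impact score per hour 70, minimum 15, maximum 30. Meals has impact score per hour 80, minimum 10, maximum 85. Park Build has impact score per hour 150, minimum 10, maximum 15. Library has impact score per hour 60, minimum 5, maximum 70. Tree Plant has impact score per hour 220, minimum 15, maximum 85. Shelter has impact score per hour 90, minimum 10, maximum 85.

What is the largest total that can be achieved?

Meeting every minimum uses 15+10+10+5+15+10 = 65 person-hours, leaving 80.
Highest impact score per hour first: Tree Plant 220 > Park Build 150 > Shelter 90 > Meals 80 > Tutoring 70 > Library 60.
Tree Plant: +70 to 85 (cap) — 10 left.
Give Park Build 5 more to hit its cap of 15 — 5 left.
Only 5 left; Shelter takes them to reach 15.
Total = 70×15 + 80×10 + 150×15 + 60×5 + 220×85 + 90×15 = 24450.

24450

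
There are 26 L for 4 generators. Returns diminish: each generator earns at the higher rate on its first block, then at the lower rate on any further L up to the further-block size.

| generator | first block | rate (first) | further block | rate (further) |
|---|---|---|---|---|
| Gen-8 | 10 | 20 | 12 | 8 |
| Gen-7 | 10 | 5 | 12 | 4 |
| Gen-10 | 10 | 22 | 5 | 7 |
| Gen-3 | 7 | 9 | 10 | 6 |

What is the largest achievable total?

474

Rank every tier by rate: Gen-10/tier1 22 > Gen-8/tier1 20 > Gen-3/tier1 9 > Gen-8/tier2 8 > Gen-10/tier2 7 > Gen-3/tier2 6 > Gen-7/tier1 5 > Gen-7/tier2 4.
Fill Gen-10 tier1 block (10 at 22) ; 16 left.
Gen-8/tier1 (20): +10 ; 6 left.
6 remain; put them into Gen-3 tier1 at 9.
Total = 22×10 + 20×10 + 9×6 = 474.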